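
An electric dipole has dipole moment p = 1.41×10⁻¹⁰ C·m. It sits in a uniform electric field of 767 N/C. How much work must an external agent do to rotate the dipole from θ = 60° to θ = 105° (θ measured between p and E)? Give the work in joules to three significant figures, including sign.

W ≈ 8.21×10⁻⁸ J

W_ext = ΔU = U(θ₂) − U(θ₁) = −pE cosθ₂ − (−pE cosθ₁) = pE(cosθ₁ − cosθ₂).
W = (1.41×10⁻¹⁰)(767)·(cos60° − cos105°) = (1.081×10⁻⁷)·(+0.7588) = 8.206×10⁻⁸ J.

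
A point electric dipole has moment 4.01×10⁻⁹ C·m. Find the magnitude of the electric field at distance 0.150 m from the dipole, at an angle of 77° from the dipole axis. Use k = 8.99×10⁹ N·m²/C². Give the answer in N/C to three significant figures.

E ≈ 1.15×10⁴ N/C

At angle θ the dipole field magnitude is E = (kp/r³)·√(1 + 3cos²θ).
kp/r³ = (8.99×10⁹)(4.01×10⁻⁹) / (0.150)³ = 1.068×10⁴ N/C.
√(1 + 3cos²77°) = √(1 + 3·0.0506) = √1.1518 ≈ 1.0732.
E ≈ 1.068×10⁴ × 1.073 = 1.146×10⁴ N/C.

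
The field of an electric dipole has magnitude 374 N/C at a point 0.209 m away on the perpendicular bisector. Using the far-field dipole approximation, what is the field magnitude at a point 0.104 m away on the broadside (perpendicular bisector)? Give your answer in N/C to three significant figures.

E ≈ 3040 N/C

Dipole fields scale as 1/r³ in the far field; the geometry is the same at both points.
E₂ = E₁ · (r₁/r₂)³ = 374 · (0.209/0.104)³.
(r₁/r₂)³ = (2.01)³ = 8.116.
E₂ ≈ 3035 N/C.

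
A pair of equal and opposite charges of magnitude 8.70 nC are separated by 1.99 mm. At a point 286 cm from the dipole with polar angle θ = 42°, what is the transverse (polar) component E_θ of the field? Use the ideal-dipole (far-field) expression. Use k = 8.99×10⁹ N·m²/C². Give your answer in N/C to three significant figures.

Dipole moment p = qd = (8.70×10⁻⁹ C)(0.00199 m) = 1.731×10⁻¹¹ C·m.
For a dipole, E_θ = (kp sinθ)/r³.
kp/r³ = (8.99×10⁹)(1.731×10⁻¹¹)/(2.86)³ = 0.006652 N/C.
E_θ = 0.006652·sin42° = 0.004451 N/C.

E_θ ≈ 0.00445 N/C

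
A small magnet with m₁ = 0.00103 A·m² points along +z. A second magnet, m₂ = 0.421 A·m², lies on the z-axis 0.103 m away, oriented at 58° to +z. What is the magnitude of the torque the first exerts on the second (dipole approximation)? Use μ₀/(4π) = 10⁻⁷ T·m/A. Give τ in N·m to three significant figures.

Dipole B is on the axis of dipole A, so B₁ there is axial: B₁ = (μ₀/4π)·2m₁/r³ along +z.
B₁ = 2(10⁻⁷)(0.00103)/(0.103)³ = 1.885×10⁻⁷ T.
τ = m₂ B₁ sinθ.
τ = (0.421)(1.885×10⁻⁷)·sin58° = 6.731×10⁻⁸ N·m.

τ ≈ 6.73×10⁻⁸ N·m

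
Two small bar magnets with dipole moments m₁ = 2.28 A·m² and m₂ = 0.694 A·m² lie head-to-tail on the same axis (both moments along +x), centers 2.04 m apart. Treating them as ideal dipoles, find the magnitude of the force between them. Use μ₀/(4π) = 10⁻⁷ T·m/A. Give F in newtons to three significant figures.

On-axis B of dipole 1: B = (μ₀/4π)·2m₁/r³. Force on dipole 2: F = m₂·dB/dr.
dB/dr = −(μ₀/4π)·6m₁/r⁴, so |F| = (μ₀/4π)·6m₁m₂/r⁴.
F = 6(10⁻⁷)(2.28)(0.694)/(2.04)⁴ = 5.482×10⁻⁸ N.

F ≈ 5.48×10⁻⁸ N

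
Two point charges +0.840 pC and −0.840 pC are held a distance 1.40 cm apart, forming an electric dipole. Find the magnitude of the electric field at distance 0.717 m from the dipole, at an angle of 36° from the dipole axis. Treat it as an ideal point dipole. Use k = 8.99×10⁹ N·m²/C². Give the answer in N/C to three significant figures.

Dipole moment p = qd = (8.40×10⁻¹³ C)(0.0140 m) = 1.176×10⁻¹⁴ C·m.
At angle θ the dipole field magnitude is E = (kp/r³)·√(1 + 3cos²θ).
kp/r³ = (8.99×10⁹)(1.176×10⁻¹⁴) / (0.717)³ = 2.868×10⁻⁴ N/C.
√(1 + 3cos²36°) = √(1 + 3·0.6545) = √2.9635 ≈ 1.7215.
E ≈ 2.868×10⁻⁴ × 1.721 = 4.938×10⁻⁴ N/C.

E ≈ 4.94×10⁻⁴ N/C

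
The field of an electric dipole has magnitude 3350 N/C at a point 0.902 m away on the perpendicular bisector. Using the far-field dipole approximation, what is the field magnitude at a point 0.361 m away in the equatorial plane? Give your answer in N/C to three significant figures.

Dipole fields scale as 1/r³ in the far field; the geometry is the same at both points.
E₂ = E₁ · (r₁/r₂)³ = 3350 · (0.902/0.361)³.
(r₁/r₂)³ = (2.499)³ = 15.6.
E₂ ≈ 5.226×10⁴ N/C.

E ≈ 5.23×10⁴ N/C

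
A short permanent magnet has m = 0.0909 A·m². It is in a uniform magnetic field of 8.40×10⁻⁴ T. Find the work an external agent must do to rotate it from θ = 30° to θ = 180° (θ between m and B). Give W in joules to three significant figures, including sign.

W_ext = ΔU = −mB cosθ₂ + mB cosθ₁ = mB(cosθ₁ − cosθ₂).
W = (0.0909)(8.40×10⁻⁴)·(cos30° − cos180°) = (7.636×10⁻⁵)·(+1.8660) = 1.425×10⁻⁴ J.

W ≈ 1.42×10⁻⁴ J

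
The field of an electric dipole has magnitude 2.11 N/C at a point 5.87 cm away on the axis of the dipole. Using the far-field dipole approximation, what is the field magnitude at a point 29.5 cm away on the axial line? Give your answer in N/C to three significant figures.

E ≈ 0.0166 N/C

Dipole fields scale as 1/r³ in the far field; the geometry is the same at both points.
E₂ = E₁ · (r₁/r₂)³ = 2.11 · (5.87/29.5)³.
(r₁/r₂)³ = (0.199)³ = 0.007879.
E₂ ≈ 0.01662 N/C.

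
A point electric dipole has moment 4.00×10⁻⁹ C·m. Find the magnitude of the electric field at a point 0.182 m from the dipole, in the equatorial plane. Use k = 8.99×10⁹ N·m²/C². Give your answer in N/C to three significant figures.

In the equatorial plane E = kp/r³.
E = (8.99×10⁹)(4.00×10⁻⁹) / (0.182)³ = 5965 N/C.

E ≈ 5960 N/C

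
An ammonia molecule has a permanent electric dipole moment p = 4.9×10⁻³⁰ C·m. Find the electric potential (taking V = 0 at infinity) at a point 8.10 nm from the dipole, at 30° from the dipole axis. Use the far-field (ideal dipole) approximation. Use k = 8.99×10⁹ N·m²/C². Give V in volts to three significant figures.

The dipole potential is V = kp cosθ / r².
V = (8.99×10⁹)(4.90×10⁻³⁰)·cos30° / (8.10×10⁻⁹)² = 5.815×10⁻⁴ V.

V ≈ 5.81×10⁻⁴ V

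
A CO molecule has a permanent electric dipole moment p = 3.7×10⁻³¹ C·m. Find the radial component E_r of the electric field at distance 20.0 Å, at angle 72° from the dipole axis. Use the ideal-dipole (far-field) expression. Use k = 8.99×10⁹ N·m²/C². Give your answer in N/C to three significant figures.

For a dipole, E_r = (2kp cosθ)/r³.
kp/r³ = (8.99×10⁹)(3.70×10⁻³¹)/(2.00×10⁻⁹)³ = 4.158×10⁵ N/C.
E_r = 2·4.158×10⁵·cos72° = 2.570×10⁵ N/C.

E_r ≈ 2.57×10⁵ N/C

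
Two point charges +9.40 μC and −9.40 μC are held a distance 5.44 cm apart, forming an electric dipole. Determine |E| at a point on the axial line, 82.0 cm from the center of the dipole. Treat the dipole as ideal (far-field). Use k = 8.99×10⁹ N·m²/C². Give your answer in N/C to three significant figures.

E ≈ 1.67×10⁴ N/C

Dipole moment p = qd = (9.40×10⁻⁶ C)(0.0544 m) = 5.114×10⁻⁷ C·m.
On the dipole axis E = 2kp/r³.
E = 2·(8.99×10⁹)(5.114×10⁻⁷) / (0.820)³ = 1.668×10⁴ N/C.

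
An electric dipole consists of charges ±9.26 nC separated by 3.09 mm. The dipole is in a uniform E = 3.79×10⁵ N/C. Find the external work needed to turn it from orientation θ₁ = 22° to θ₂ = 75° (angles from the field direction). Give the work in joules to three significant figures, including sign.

Dipole moment p = qd = (9.26×10⁻⁹ C)(0.00309 m) = 2.861×10⁻¹¹ C·m.
W_ext = ΔU = U(θ₂) − U(θ₁) = −pE cosθ₂ − (−pE cosθ₁) = pE(cosθ₁ − cosθ₂).
W = (2.861×10⁻¹¹)(3.79×10⁵)·(cos22° − cos75°) = (1.084×10⁻⁵)·(+0.6684) = 7.247×10⁻⁶ J.

W ≈ 7.25×10⁻⁶ J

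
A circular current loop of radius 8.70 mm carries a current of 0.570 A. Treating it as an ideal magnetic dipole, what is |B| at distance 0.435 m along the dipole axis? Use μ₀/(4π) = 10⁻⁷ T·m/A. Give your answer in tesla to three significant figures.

Magnetic moment m = IA = Iπa² = (0.570)·π·(0.00870)² = 1.355×10⁻⁴ A·m².
On axis B = (μ₀/4π)·2m/r³.
B = 2·(10⁻⁷)·(1.355×10⁻⁴) / (0.435)³ = 3.292×10⁻¹⁰ T.

B ≈ 3.29×10⁻¹⁰ T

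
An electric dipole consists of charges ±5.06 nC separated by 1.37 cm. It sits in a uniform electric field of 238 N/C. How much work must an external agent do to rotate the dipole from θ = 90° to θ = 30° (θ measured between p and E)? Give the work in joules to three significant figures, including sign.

Dipole moment p = qd = (5.06×10⁻⁹ C)(0.0137 m) = 6.932×10⁻¹¹ C·m.
W_ext = ΔU = U(θ₂) − U(θ₁) = −pE cosθ₂ − (−pE cosθ₁) = pE(cosθ₁ − cosθ₂).
W = (6.932×10⁻¹¹)(238)·(cos90° − cos30°) = (1.650×10⁻⁸)·(-0.8660) = -1.429×10⁻⁸ J.

W ≈ -1.43×10⁻⁸ J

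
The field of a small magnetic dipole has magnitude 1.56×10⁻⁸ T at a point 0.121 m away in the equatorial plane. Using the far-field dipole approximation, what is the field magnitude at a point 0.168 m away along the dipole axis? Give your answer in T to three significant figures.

B ≈ 1.17×10⁻⁸ T

Dipole fields scale as 1/r³ in the far field.
The axial field is twice the equatorial field at the same r, so the geometry factor is 2/1.
B₂ = B₁ · (2/1) · (r₁/r₂)³ = 1.56×10⁻⁸ · 2 · (0.121/0.168)³.
(r₁/r₂)³ = (0.7202)³ = 0.3736.
B₂ ≈ 1.166×10⁻⁸ T.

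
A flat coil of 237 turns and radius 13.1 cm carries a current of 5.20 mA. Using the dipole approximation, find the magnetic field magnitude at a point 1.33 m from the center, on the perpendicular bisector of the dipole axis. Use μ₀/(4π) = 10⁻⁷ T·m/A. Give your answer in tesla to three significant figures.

B ≈ 2.82×10⁻⁹ T

m = NIA = NIπa² = 237·(0.00520)·π·(0.131)² = 0.06644 A·m².
In the equatorial plane B = (μ₀/4π)·m/r³ (half the axial value).
B = (10⁻⁷)·(0.06644) / (1.33)³ = 2.824×10⁻⁹ T.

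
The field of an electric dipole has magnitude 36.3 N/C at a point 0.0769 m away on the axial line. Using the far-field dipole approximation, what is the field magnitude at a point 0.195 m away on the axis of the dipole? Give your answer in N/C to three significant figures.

E ≈ 2.23 N/C

Dipole fields scale as 1/r³ in the far field; the geometry is the same at both points.
E₂ = E₁ · (r₁/r₂)³ = 36.3 · (0.0769/0.195)³.
(r₁/r₂)³ = (0.3944)³ = 0.06133.
E₂ ≈ 2.226 N/C.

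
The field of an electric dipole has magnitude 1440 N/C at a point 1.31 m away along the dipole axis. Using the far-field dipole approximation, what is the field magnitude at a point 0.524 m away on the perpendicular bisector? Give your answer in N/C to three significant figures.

Dipole fields scale as 1/r³ in the far field.
The axial field is twice the equatorial field at the same r, so the geometry factor is 1/2.
E₂ = E₁ · (1/2) · (r₁/r₂)³ = 1440 · 0.5 · (1.31/0.524)³.
(r₁/r₂)³ = (2.5)³ = 15.62.
E₂ ≈ 1.125×10⁴ N/C.

E ≈ 1.12×10⁴ N/C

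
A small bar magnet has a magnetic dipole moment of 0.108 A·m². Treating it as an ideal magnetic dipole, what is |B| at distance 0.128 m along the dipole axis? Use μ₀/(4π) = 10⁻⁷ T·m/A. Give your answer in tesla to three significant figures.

B ≈ 1.03×10⁻⁵ T

On axis B = (μ₀/4π)·2m/r³.
B = 2·(10⁻⁷)·(0.108) / (0.128)³ = 1.030×10⁻⁵ T.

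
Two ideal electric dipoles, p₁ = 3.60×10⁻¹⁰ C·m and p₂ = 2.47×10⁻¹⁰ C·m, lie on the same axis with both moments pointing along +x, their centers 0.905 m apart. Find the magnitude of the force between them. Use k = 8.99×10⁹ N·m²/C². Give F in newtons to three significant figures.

On-axis field of dipole 1 at distance r: E = 2kp₁/r³. Force on dipole 2 is F = p₂·dE/dr (gradient along axis).
dE/dr = −6kp₁/r⁴, so |F| = 6kp₁p₂/r⁴ (attractive for aligned moments).
F = 6(8.99×10⁹)(3.60×10⁻¹⁰)(2.47×10⁻¹⁰)/(0.905)⁴ = 7.150×10⁻⁹ N.

F ≈ 7.15×10⁻⁹ N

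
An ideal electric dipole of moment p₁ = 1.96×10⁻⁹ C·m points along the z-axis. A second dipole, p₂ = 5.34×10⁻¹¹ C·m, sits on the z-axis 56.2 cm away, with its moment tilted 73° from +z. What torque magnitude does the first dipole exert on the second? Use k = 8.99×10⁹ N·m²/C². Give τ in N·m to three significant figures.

τ ≈ 1.01×10⁻⁸ N·m

The second dipole sits on the axis of the first, so the field there is axial: E₁ = 2kp₁/r³ along +z.
E₁ = 2(8.99×10⁹)(1.96×10⁻⁹)/(0.562)³ = 198.5 N/C.
Torque on the second dipole: τ = p₂ E₁ sinθ.
τ = (5.34×10⁻¹¹)(198.5)·sin73° = 1.014×10⁻⁸ N·m.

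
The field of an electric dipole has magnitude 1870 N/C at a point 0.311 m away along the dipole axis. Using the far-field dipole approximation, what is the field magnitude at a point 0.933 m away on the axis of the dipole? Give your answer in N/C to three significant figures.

Dipole fields scale as 1/r³ in the far field; the geometry is the same at both points.
E₂ = E₁ · (r₁/r₂)³ = 1870 · (0.311/0.933)³.
(r₁/r₂)³ = (0.3333)³ = 0.03704.
E₂ ≈ 69.26 N/C.

E ≈ 69.3 N/C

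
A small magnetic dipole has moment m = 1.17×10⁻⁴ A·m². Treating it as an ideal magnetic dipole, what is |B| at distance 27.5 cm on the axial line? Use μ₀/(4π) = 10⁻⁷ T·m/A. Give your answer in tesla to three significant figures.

B ≈ 1.13×10⁻⁹ T

On axis B = (μ₀/4π)·2m/r³.
B = 2·(10⁻⁷)·(1.17×10⁻⁴) / (0.275)³ = 1.125×10⁻⁹ T.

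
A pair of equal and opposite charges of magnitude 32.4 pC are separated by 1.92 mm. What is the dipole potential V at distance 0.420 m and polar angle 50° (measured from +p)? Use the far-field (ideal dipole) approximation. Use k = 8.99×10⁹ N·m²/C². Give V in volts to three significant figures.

V ≈ 0.00204 V

Dipole moment p = qd = (3.24×10⁻¹¹ C)(0.00192 m) = 6.221×10⁻¹⁴ C·m.
The dipole potential is V = kp cosθ / r².
V = (8.99×10⁹)(6.221×10⁻¹⁴)·cos50° / (0.420)² = 0.002038 V.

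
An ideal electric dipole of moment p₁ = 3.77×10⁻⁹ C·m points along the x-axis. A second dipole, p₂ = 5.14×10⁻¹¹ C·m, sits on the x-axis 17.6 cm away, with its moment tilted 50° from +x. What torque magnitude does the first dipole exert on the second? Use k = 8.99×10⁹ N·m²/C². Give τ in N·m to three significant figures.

The second dipole sits on the axis of the first, so the field there is axial: E₁ = 2kp₁/r³ along +x.
E₁ = 2(8.99×10⁹)(3.77×10⁻⁹)/(0.176)³ = 1.243×10⁴ N/C.
Torque on the second dipole: τ = p₂ E₁ sinθ.
τ = (5.14×10⁻¹¹)(1.243×10⁴)·sin50° = 4.896×10⁻⁷ N·m.

τ ≈ 4.90×10⁻⁷ N·m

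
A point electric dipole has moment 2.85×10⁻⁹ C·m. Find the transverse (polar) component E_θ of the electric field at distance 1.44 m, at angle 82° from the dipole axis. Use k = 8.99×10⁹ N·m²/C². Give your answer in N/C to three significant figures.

For a dipole, E_θ = (kp sinθ)/r³.
kp/r³ = (8.99×10⁹)(2.85×10⁻⁹)/(1.44)³ = 8.581 N/C.
E_θ = 8.581·sin82° = 8.497 N/C.

E_θ ≈ 8.50 N/C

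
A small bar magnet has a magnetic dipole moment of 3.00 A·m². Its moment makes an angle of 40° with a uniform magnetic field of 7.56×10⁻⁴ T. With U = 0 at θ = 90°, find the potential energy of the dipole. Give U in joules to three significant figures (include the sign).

U ≈ -0.00174 J

U = −m·B = −mB cosθ.
U = −(3.00)(7.56×10⁻⁴)·cos40° = -0.001737 J.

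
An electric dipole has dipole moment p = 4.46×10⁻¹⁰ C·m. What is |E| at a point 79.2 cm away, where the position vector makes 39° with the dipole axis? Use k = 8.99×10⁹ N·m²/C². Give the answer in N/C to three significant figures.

At angle θ the dipole field magnitude is E = (kp/r³)·√(1 + 3cos²θ).
kp/r³ = (8.99×10⁹)(4.46×10⁻¹⁰) / (0.792)³ = 8.071 N/C.
√(1 + 3cos²39°) = √(1 + 3·0.6040) = √2.8119 ≈ 1.6769.
E ≈ 8.071 × 1.677 = 13.53 N/C.

E ≈ 13.5 N/C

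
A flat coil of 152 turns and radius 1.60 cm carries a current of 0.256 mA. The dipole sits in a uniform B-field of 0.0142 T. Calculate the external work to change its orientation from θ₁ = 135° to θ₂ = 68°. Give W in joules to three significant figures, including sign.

W ≈ -4.81×10⁻⁷ J

m = NIA = NIπa² = 152·(2.56×10⁻⁴)·π·(0.0160)² = 3.129×10⁻⁵ A·m².
W_ext = ΔU = −mB cosθ₂ + mB cosθ₁ = mB(cosθ₁ − cosθ₂).
W = (3.129×10⁻⁵)(0.0142)·(cos135° − cos68°) = (4.443×10⁻⁷)·(-1.0817) = -4.806×10⁻⁷ J.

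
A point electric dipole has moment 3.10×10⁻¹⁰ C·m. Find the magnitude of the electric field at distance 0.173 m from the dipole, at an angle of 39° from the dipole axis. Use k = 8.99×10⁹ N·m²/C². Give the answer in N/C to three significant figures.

At angle θ the dipole field magnitude is E = (kp/r³)·√(1 + 3cos²θ).
kp/r³ = (8.99×10⁹)(3.10×10⁻¹⁰) / (0.173)³ = 538.2 N/C.
√(1 + 3cos²39°) = √(1 + 3·0.6040) = √2.8119 ≈ 1.6769.
E ≈ 538.2 × 1.677 = 902.6 N/C.

E ≈ 903 N/C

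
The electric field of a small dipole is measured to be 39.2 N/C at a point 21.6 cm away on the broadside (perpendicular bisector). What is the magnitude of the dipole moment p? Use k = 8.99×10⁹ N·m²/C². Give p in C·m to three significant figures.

p ≈ 4.39×10⁻¹¹ C·m

In the equatorial plane E = kp/r³, so p = Er³/(k).
p = (39.2)·(0.216)³ / (8.99×10⁹) = 4.394×10⁻¹¹ C·m.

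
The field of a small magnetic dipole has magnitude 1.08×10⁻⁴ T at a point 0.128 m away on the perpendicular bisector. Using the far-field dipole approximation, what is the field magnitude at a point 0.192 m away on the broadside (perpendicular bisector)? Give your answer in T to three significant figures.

Dipole fields scale as 1/r³ in the far field; the geometry is the same at both points.
B₂ = B₁ · (r₁/r₂)³ = 1.08×10⁻⁴ · (0.128/0.192)³.
(r₁/r₂)³ = (0.6667)³ = 0.2963.
B₂ ≈ 3.200×10⁻⁵ T.

B ≈ 3.20×10⁻⁵ T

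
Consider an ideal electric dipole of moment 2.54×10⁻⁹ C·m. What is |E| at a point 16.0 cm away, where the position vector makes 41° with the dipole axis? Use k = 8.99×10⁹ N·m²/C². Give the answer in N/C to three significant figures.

E ≈ 9180 N/C

At angle θ the dipole field magnitude is E = (kp/r³)·√(1 + 3cos²θ).
kp/r³ = (8.99×10⁹)(2.54×10⁻⁹) / (0.160)³ = 5575 N/C.
√(1 + 3cos²41°) = √(1 + 3·0.5696) = √2.7088 ≈ 1.6458.
E ≈ 5575 × 1.646 = 9175 N/C.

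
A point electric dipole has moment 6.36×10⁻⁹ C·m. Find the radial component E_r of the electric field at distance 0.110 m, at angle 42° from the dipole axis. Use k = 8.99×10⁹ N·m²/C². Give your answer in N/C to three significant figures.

E_r ≈ 6.38×10⁴ N/C

For a dipole, E_r = (2kp cosθ)/r³.
kp/r³ = (8.99×10⁹)(6.36×10⁻⁹)/(0.110)³ = 4.296×10⁴ N/C.
E_r = 2·4.296×10⁴·cos42° = 6.385×10⁴ N/C.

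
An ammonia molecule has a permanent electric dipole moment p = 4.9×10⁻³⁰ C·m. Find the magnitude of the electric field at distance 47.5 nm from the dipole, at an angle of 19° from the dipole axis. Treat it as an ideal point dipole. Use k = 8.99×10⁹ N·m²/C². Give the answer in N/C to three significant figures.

E ≈ 789 N/C

At angle θ the dipole field magnitude is E = (kp/r³)·√(1 + 3cos²θ).
kp/r³ = (8.99×10⁹)(4.90×10⁻³⁰) / (4.75×10⁻⁸)³ = 411.0 N/C.
√(1 + 3cos²19°) = √(1 + 3·0.8940) = √3.6820 ≈ 1.9189.
E ≈ 411.0 × 1.919 = 788.7 N/C.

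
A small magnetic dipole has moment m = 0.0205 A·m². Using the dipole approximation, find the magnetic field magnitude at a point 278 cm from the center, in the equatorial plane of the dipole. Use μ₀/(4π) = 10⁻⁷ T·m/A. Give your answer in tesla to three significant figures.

B ≈ 9.54×10⁻¹¹ T

In the equatorial plane B = (μ₀/4π)·m/r³ (half the axial value).
B = (10⁻⁷)·(0.0205) / (2.78)³ = 9.542×10⁻¹¹ T.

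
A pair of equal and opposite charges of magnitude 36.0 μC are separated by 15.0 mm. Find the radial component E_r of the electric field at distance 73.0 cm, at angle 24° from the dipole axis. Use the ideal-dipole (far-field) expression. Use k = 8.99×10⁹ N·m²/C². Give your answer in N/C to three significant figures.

Dipole moment p = qd = (3.60×10⁻⁵ C)(0.0150 m) = 5.40×10⁻⁷ C·m.
For a dipole, E_r = (2kp cosθ)/r³.
kp/r³ = (8.99×10⁹)(5.40×10⁻⁷)/(0.730)³ = 1.248×10⁴ N/C.
E_r = 2·1.248×10⁴·cos24° = 2.280×10⁴ N/C.

E_r ≈ 2.28×10⁴ N/C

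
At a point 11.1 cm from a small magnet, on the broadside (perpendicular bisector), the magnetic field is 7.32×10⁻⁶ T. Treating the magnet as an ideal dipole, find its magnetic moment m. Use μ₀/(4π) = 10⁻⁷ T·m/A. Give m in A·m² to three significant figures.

m ≈ 0.100 A·m²

In the equatorial plane B = (μ₀/4π)·m/r³, so m = Br³·4π/(μ₀).
m = (7.32×10⁻⁶)·(0.111)³ / (10⁻⁷) = 0.1001 A·m².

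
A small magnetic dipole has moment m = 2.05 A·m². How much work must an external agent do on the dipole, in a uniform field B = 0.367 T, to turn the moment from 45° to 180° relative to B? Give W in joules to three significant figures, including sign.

W_ext = ΔU = −mB cosθ₂ + mB cosθ₁ = mB(cosθ₁ − cosθ₂).
W = (2.05)(0.367)·(cos45° − cos180°) = (0.7524)·(+1.7071) = 1.284 J.

W ≈ 1.28 J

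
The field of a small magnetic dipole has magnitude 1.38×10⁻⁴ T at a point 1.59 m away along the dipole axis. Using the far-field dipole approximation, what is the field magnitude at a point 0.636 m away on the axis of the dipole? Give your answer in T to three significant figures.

B ≈ 0.00216 T

Dipole fields scale as 1/r³ in the far field; the geometry is the same at both points.
B₂ = B₁ · (r₁/r₂)³ = 1.38×10⁻⁴ · (1.59/0.636)³.
(r₁/r₂)³ = (2.5)³ = 15.62.
B₂ ≈ 0.002156 T.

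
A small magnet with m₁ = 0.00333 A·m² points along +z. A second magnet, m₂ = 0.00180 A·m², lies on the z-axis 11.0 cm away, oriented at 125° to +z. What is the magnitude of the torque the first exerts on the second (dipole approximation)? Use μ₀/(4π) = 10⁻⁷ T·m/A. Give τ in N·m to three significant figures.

Dipole B is on the axis of dipole A, so B₁ there is axial: B₁ = (μ₀/4π)·2m₁/r³ along +z.
B₁ = 2(10⁻⁷)(0.00333)/(0.110)³ = 5.004×10⁻⁷ T.
τ = m₂ B₁ sinθ.
τ = (0.00180)(5.004×10⁻⁷)·sin125° = 7.378×10⁻¹⁰ N·m.

τ ≈ 7.38×10⁻¹⁰ N·m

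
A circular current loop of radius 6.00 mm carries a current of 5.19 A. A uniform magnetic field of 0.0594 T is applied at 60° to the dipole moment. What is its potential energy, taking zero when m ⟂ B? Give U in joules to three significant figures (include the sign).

Magnetic moment m = IA = Iπa² = (5.19)·π·(0.00600)² = 5.87×10⁻⁴ A·m².
U = −m·B = −mB cosθ.
U = −(5.87×10⁻⁴)(0.0594)·cos60° = -1.743×10⁻⁵ J.

U ≈ -1.74×10⁻⁵ J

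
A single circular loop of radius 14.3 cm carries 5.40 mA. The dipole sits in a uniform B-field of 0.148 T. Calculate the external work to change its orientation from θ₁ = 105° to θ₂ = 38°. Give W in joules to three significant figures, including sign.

Magnetic moment m = IA = Iπa² = (0.00540)·π·(0.143)² = 3.469×10⁻⁴ A·m².
W_ext = ΔU = −mB cosθ₂ + mB cosθ₁ = mB(cosθ₁ − cosθ₂).
W = (3.469×10⁻⁴)(0.148)·(cos105° − cos38°) = (5.134×10⁻⁵)·(-1.0468) = -5.375×10⁻⁵ J.

W ≈ -5.37×10⁻⁵ J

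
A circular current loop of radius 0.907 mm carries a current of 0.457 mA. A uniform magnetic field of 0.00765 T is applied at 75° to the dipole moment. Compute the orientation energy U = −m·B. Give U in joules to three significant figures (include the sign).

Magnetic moment m = IA = Iπa² = (4.57×10⁻⁴)·π·(9.07×10⁻⁴)² = 1.181×10⁻⁹ A·m².
U = −m·B = −mB cosθ.
U = −(1.181×10⁻⁹)(0.00765)·cos75° = -2.338×10⁻¹² J.

U ≈ -2.34×10⁻¹² J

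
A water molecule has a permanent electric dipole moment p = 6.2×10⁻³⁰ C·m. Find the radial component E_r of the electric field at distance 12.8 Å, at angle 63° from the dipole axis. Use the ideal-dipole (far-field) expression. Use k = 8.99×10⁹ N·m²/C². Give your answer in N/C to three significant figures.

E_r ≈ 2.41×10⁷ N/C

For a dipole, E_r = (2kp cosθ)/r³.
kp/r³ = (8.99×10⁹)(6.20×10⁻³⁰)/(1.28×10⁻⁹)³ = 2.658×10⁷ N/C.
E_r = 2·2.658×10⁷·cos63° = 2.413×10⁷ N/C.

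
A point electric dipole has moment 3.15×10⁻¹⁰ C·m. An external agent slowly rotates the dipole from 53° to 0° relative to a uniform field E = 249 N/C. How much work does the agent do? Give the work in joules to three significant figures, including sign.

W_ext = ΔU = U(θ₂) − U(θ₁) = −pE cosθ₂ − (−pE cosθ₁) = pE(cosθ₁ − cosθ₂).
W = (3.15×10⁻¹⁰)(249)·(cos53° − cos0°) = (7.844×10⁻⁸)·(-0.3982) = -3.123×10⁻⁸ J.

W ≈ -3.12×10⁻⁸ J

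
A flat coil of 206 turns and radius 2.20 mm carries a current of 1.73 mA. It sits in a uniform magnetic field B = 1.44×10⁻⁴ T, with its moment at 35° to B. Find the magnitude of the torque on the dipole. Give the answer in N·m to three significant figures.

m = NIA = NIπa² = 206·(0.00173)·π·(0.00220)² = 5.419×10⁻⁶ A·m².
Torque on a magnetic dipole: τ = mB sinθ.
τ = (5.419×10⁻⁶)(1.44×10⁻⁴)·sin35° = 4.476×10⁻¹⁰ N·m.

τ ≈ 4.48×10⁻¹⁰ N·m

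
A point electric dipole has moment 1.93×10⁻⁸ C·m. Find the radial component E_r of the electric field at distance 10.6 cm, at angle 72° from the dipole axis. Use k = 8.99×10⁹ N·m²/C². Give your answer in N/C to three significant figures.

For a dipole, E_r = (2kp cosθ)/r³.
kp/r³ = (8.99×10⁹)(1.93×10⁻⁸)/(0.106)³ = 1.457×10⁵ N/C.
E_r = 2·1.457×10⁵·cos72° = 9.004×10⁴ N/C.

E_r ≈ 9.00×10⁴ N/C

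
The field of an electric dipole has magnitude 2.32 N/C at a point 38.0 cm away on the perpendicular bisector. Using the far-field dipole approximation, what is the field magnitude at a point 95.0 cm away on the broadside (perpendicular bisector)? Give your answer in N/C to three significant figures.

Dipole fields scale as 1/r³ in the far field; the geometry is the same at both points.
E₂ = E₁ · (r₁/r₂)³ = 2.32 · (38.0/95.0)³.
(r₁/r₂)³ = (0.4)³ = 0.064.
E₂ ≈ 0.1485 N/C.

E ≈ 0.148 N/C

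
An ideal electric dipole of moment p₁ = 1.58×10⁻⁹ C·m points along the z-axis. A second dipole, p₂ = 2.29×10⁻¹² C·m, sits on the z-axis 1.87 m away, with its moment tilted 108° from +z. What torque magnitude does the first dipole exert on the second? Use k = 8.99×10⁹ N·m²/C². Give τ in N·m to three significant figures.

The second dipole sits on the axis of the first, so the field there is axial: E₁ = 2kp₁/r³ along +z.
E₁ = 2(8.99×10⁹)(1.58×10⁻⁹)/(1.87)³ = 4.344 N/C.
Torque on the second dipole: τ = p₂ E₁ sinθ.
τ = (2.29×10⁻¹²)(4.344)·sin108° = 9.462×10⁻¹² N·m.

τ ≈ 9.46×10⁻¹² N·m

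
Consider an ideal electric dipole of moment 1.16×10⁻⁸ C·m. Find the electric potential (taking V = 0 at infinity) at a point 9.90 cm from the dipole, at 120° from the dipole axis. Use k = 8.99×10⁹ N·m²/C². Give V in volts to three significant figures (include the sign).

V ≈ -5320 V

The dipole potential is V = kp cosθ / r².
V = (8.99×10⁹)(1.16×10⁻⁸)·cos120° / (0.0990)² = -5320 V.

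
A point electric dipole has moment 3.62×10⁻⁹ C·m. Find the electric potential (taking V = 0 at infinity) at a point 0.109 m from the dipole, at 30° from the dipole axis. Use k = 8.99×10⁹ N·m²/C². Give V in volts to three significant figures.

V ≈ 2370 V

The dipole potential is V = kp cosθ / r².
V = (8.99×10⁹)(3.62×10⁻⁹)·cos30° / (0.109)² = 2372 V.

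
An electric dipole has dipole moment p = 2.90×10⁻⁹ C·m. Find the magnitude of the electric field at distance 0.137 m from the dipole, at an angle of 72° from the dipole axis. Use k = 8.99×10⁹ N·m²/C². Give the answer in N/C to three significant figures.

At angle θ the dipole field magnitude is E = (kp/r³)·√(1 + 3cos²θ).
kp/r³ = (8.99×10⁹)(2.90×10⁻⁹) / (0.137)³ = 1.014×10⁴ N/C.
√(1 + 3cos²72°) = √(1 + 3·0.0955) = √1.2865 ≈ 1.1342.
E ≈ 1.014×10⁴ × 1.134 = 1.150×10⁴ N/C.

E ≈ 1.15×10⁴ N/C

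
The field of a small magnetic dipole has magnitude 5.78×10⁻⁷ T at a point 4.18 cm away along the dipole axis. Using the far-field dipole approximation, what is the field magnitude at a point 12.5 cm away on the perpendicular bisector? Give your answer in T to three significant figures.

B ≈ 1.08×10⁻⁸ T

Dipole fields scale as 1/r³ in the far field.
The axial field is twice the equatorial field at the same r, so the geometry factor is 1/2.
B₂ = B₁ · (1/2) · (r₁/r₂)³ = 5.78×10⁻⁷ · 0.5 · (4.18/12.5)³.
(r₁/r₂)³ = (0.3344)³ = 0.03739.
B₂ ≈ 1.081×10⁻⁸ T.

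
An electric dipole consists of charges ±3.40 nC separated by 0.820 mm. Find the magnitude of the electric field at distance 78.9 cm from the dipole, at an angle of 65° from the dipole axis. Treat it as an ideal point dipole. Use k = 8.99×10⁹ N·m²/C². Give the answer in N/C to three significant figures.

E ≈ 0.0632 N/C

Dipole moment p = qd = (3.40×10⁻⁹ C)(8.20×10⁻⁴ m) = 2.788×10⁻¹² C·m.
At angle θ the dipole field magnitude is E = (kp/r³)·√(1 + 3cos²θ).
kp/r³ = (8.99×10⁹)(2.788×10⁻¹²) / (0.789)³ = 0.05103 N/C.
√(1 + 3cos²65°) = √(1 + 3·0.1786) = √1.5358 ≈ 1.2393.
E ≈ 0.05103 × 1.239 = 0.06324 N/C.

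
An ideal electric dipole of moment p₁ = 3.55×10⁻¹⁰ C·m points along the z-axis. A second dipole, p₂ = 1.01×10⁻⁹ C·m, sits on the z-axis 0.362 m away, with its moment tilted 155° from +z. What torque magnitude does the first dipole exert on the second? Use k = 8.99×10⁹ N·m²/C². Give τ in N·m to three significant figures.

The second dipole sits on the axis of the first, so the field there is axial: E₁ = 2kp₁/r³ along +z.
E₁ = 2(8.99×10⁹)(3.55×10⁻¹⁰)/(0.362)³ = 134.6 N/C.
Torque on the second dipole: τ = p₂ E₁ sinθ.
τ = (1.01×10⁻⁹)(134.6)·sin155° = 5.743×10⁻⁸ N·m.

τ ≈ 5.74×10⁻⁸ N·m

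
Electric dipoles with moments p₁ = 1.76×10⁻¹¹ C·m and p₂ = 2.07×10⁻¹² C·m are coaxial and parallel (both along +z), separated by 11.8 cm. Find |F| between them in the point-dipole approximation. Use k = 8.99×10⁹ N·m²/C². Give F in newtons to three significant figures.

F ≈ 1.01×10⁻⁸ N

On-axis field of dipole 1 at distance r: E = 2kp₁/r³. Force on dipole 2 is F = p₂·dE/dr (gradient along axis).
dE/dr = −6kp₁/r⁴, so |F| = 6kp₁p₂/r⁴ (attractive for aligned moments).
F = 6(8.99×10⁹)(1.76×10⁻¹¹)(2.07×10⁻¹²)/(0.118)⁴ = 1.014×10⁻⁸ N.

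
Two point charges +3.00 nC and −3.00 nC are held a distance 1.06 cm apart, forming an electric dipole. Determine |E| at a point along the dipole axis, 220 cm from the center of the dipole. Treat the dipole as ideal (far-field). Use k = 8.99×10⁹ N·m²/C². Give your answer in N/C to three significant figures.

E ≈ 0.0537 N/C

Dipole moment p = qd = (3.00×10⁻⁹ C)(0.0106 m) = 3.18×10⁻¹¹ C·m.
On the dipole axis E = 2kp/r³.
E = 2·(8.99×10⁹)(3.18×10⁻¹¹) / (2.20)³ = 0.05370 N/C.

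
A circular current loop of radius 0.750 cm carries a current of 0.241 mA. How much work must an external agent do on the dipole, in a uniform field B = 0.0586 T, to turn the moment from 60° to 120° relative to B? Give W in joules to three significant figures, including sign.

W ≈ 2.50×10⁻⁹ J

Magnetic moment m = IA = Iπa² = (2.41×10⁻⁴)·π·(0.00750)² = 4.259×10⁻⁸ A·m².
W_ext = ΔU = −mB cosθ₂ + mB cosθ₁ = mB(cosθ₁ − cosθ₂).
W = (4.259×10⁻⁸)(0.0586)·(cos60° − cos120°) = (2.496×10⁻⁹)·(+1.0000) = 2.496×10⁻⁹ J.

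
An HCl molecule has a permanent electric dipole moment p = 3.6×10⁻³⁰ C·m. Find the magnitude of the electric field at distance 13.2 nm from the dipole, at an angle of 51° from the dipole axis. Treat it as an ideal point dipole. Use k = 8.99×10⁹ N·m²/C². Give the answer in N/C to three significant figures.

E ≈ 2.08×10⁴ N/C

At angle θ the dipole field magnitude is E = (kp/r³)·√(1 + 3cos²θ).
kp/r³ = (8.99×10⁹)(3.60×10⁻³⁰) / (1.32×10⁻⁸)³ = 1.407×10⁴ N/C.
√(1 + 3cos²51°) = √(1 + 3·0.3960) = √2.1881 ≈ 1.4792.
E ≈ 1.407×10⁴ × 1.479 = 2.082×10⁴ N/C.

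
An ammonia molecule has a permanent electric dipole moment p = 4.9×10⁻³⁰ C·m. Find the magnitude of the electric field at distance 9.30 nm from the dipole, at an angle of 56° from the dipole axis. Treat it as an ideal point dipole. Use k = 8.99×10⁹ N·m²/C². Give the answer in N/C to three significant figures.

At angle θ the dipole field magnitude is E = (kp/r³)·√(1 + 3cos²θ).
kp/r³ = (8.99×10⁹)(4.90×10⁻³⁰) / (9.30×10⁻⁹)³ = 5.477×10⁴ N/C.
√(1 + 3cos²56°) = √(1 + 3·0.3127) = √1.9381 ≈ 1.3922.
E ≈ 5.477×10⁴ × 1.392 = 7.624×10⁴ N/C.

E ≈ 7.62×10⁴ N/C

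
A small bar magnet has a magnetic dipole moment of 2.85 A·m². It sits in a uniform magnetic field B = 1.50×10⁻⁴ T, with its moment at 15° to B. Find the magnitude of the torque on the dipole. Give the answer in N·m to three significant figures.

τ ≈ 1.11×10⁻⁴ N·m

Torque on a magnetic dipole: τ = mB sinθ.
τ = (2.85)(1.50×10⁻⁴)·sin15° = 1.106×10⁻⁴ N·m.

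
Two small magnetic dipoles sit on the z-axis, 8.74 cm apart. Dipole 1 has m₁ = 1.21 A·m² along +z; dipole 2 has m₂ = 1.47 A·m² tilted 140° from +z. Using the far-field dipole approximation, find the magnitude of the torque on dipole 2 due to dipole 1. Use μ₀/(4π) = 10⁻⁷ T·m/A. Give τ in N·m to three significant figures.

Dipole B is on the axis of dipole A, so B₁ there is axial: B₁ = (μ₀/4π)·2m₁/r³ along +z.
B₁ = 2(10⁻⁷)(1.21)/(0.0874)³ = 3.625×10⁻⁴ T.
τ = m₂ B₁ sinθ.
τ = (1.47)(3.625×10⁻⁴)·sin140° = 3.425×10⁻⁴ N·m.

τ ≈ 3.43×10⁻⁴ N·m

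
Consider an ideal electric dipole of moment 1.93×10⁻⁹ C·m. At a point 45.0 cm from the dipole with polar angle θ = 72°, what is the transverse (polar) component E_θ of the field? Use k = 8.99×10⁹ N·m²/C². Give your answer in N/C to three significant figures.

For a dipole, E_θ = (kp sinθ)/r³.
kp/r³ = (8.99×10⁹)(1.93×10⁻⁹)/(0.450)³ = 190.4 N/C.
E_θ = 190.4·sin72° = 181.1 N/C.

E_θ ≈ 181 N/C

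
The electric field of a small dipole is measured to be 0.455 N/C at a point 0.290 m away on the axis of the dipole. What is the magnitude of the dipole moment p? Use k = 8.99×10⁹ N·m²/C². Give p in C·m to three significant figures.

p ≈ 6.17×10⁻¹³ C·m

On axis E = 2kp/r³, so p = Er³/(2k).
p = (0.455)·(0.290)³ / (2·8.99×10⁹) = 6.172×10⁻¹³ C·m.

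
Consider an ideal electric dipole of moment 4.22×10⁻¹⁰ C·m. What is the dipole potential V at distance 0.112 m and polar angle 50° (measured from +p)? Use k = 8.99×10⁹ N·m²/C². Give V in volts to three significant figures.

V ≈ 194 V

The dipole potential is V = kp cosθ / r².
V = (8.99×10⁹)(4.22×10⁻¹⁰)·cos50° / (0.112)² = 194.4 V.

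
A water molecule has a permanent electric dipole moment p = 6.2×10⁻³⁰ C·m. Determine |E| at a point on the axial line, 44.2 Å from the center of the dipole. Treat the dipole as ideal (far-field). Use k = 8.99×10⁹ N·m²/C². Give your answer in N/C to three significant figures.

On the dipole axis E = 2kp/r³.
E = 2·(8.99×10⁹)(6.20×10⁻³⁰) / (4.42×10⁻⁹)³ = 1.291×10⁶ N/C.

E ≈ 1.29×10⁶ N/C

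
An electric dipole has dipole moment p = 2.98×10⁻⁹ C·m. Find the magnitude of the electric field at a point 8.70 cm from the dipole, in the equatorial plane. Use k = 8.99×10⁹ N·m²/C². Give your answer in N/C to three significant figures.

E ≈ 4.07×10⁴ N/C

In the equatorial plane E = kp/r³.
E = (8.99×10⁹)(2.98×10⁻⁹) / (0.0870)³ = 4.068×10⁴ N/C.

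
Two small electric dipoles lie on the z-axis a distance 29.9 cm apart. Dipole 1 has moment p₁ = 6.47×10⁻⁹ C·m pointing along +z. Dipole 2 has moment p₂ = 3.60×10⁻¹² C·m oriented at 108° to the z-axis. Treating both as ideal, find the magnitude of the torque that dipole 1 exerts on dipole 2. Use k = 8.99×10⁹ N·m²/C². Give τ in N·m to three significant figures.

The second dipole sits on the axis of the first, so the field there is axial: E₁ = 2kp₁/r³ along +z.
E₁ = 2(8.99×10⁹)(6.47×10⁻⁹)/(0.299)³ = 4352 N/C.
Torque on the second dipole: τ = p₂ E₁ sinθ.
τ = (3.60×10⁻¹²)(4352)·sin108° = 1.490×10⁻⁸ N·m.

τ ≈ 1.49×10⁻⁸ N·m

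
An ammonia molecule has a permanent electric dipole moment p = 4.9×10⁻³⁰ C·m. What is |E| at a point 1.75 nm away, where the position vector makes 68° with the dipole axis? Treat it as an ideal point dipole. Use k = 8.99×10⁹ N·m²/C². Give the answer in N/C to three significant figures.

At angle θ the dipole field magnitude is E = (kp/r³)·√(1 + 3cos²θ).
kp/r³ = (8.99×10⁹)(4.90×10⁻³⁰) / (1.75×10⁻⁹)³ = 8.219×10⁶ N/C.
√(1 + 3cos²68°) = √(1 + 3·0.1403) = √1.4210 ≈ 1.1921.
E ≈ 8.219×10⁶ × 1.192 = 9.798×10⁶ N/C.

E ≈ 9.80×10⁶ N/C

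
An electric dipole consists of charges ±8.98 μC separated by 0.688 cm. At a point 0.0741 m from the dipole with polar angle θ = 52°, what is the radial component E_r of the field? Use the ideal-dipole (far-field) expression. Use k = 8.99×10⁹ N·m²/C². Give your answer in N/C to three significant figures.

E_r ≈ 1.68×10⁶ N/C

Dipole moment p = qd = (8.98×10⁻⁶ C)(0.00688 m) = 6.178×10⁻⁸ C·m.
For a dipole, E_r = (2kp cosθ)/r³.
kp/r³ = (8.99×10⁹)(6.178×10⁻⁸)/(0.0741)³ = 1.365×10⁶ N/C.
E_r = 2·1.365×10⁶·cos52° = 1.681×10⁶ N/C.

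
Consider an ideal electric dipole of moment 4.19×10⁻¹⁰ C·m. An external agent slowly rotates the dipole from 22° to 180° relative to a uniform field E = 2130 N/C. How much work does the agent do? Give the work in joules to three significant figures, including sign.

W ≈ 1.72×10⁻⁶ J

W_ext = ΔU = U(θ₂) − U(θ₁) = −pE cosθ₂ − (−pE cosθ₁) = pE(cosθ₁ − cosθ₂).
W = (4.19×10⁻¹⁰)(2130)·(cos22° − cos180°) = (8.925×10⁻⁷)·(+1.9272) = 1.720×10⁻⁶ J.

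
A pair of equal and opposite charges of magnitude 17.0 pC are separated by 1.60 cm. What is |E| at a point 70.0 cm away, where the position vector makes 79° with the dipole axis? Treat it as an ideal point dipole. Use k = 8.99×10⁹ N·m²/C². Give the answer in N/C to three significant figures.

Dipole moment p = qd = (1.70×10⁻¹¹ C)(0.0160 m) = 2.72×10⁻¹³ C·m.
At angle θ the dipole field magnitude is E = (kp/r³)·√(1 + 3cos²θ).
kp/r³ = (8.99×10⁹)(2.72×10⁻¹³) / (0.700)³ = 0.007129 N/C.
√(1 + 3cos²79°) = √(1 + 3·0.0364) = √1.1092 ≈ 1.0532.
E ≈ 0.007129 × 1.053 = 0.007508 N/C.

E ≈ 0.00751 N/C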